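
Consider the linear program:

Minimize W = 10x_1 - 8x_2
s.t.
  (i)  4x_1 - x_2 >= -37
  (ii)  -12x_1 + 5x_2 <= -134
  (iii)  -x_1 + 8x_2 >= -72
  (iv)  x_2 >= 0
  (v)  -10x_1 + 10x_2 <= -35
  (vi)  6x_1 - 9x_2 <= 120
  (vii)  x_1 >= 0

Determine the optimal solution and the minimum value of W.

x_1 = 233/14, x_2 = 92/7, minimum W = 429/7

Vertices and W = 10x_1 - 8x_2:
  (67/6, 0) → W = 335/3
  (233/14, 92/7) → W = 429/7
  (20, 0) → W = 200
The feasible region is unbounded (it extends along (3, 2), (1, 1)), but W strictly increases along every unbounded feasible direction, so there is no improving ray and the minimum is attained at a vertex.

The optimum lies where -12x_1 + 5x_2 = -134 and -10x_1 + 10x_2 = -35.
Solving simultaneously gives x_1 = 233/14, x_2 = 92/7.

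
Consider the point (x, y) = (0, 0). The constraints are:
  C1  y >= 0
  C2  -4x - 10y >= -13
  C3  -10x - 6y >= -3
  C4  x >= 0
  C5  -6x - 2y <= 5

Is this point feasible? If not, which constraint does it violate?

feasible

C1: 0 ≥ 0 ✓
C2: 0 ≥ -13 ✓
C3: 0 ≥ -3 ✓
C4: 0 ≥ 0 ✓
C5: 0 ≤ 5 ✓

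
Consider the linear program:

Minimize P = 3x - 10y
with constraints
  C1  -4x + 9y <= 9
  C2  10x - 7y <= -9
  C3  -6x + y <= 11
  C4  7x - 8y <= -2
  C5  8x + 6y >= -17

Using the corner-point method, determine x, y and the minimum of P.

Corner points and P = 3x - 10y:
  (-9/31, 27/31) → P = -297/31
  (-9/5, 1/5) → P = -37/5
  (-173/116, -49/58) → P = 461/116
  (-83/44, -7/22) → P = -109/44

The binding constraints are -4x + 9y = 9 and 10x - 7y = -9.
Solving simultaneously gives x = -9/31, y = 27/31.

x = -9/31, y = 27/31, minimum P = -297/31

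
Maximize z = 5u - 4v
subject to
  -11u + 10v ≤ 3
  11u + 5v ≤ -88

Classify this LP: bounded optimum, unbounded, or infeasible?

unbounded

From the feasible point (-179/33, -17/3), moving in the direction (5, -11) keeps every constraint satisfied while z increases without bound.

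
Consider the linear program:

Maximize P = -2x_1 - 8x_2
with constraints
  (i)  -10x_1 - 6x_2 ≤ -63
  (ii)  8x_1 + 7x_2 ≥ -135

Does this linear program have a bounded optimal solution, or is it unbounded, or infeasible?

unbounded

From the feasible point (1251/22, -927/11), moving in the direction (7, -8) keeps every constraint satisfied while P increases without bound.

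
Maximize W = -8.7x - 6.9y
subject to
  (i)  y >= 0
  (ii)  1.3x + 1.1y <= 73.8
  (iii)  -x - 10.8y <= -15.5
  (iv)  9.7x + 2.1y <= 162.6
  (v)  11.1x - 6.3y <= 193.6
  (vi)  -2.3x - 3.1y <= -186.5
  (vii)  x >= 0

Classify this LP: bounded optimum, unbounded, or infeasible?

bounded optimum

Feasible corners and W = -8.7x - 6.9y:
  (1194/397, 25224/397) → W = -922167/1985
  (0, 738/11) → W = -25461/55
  (11241/2524, 143507/2524) → W = -1087995/2524
  (0, 1865/31) → W = -25737/62
The feasible region has finitely many vertices and no improving ray; the maximum is -25737/62 at (0, 1865/31).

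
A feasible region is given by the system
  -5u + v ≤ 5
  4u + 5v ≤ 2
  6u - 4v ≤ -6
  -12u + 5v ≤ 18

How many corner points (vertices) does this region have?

Pairwise boundary intersections that survive every other constraint:
  (-23/29, 30/29)
  (-1, 0)
  (-11/23, 18/23)

3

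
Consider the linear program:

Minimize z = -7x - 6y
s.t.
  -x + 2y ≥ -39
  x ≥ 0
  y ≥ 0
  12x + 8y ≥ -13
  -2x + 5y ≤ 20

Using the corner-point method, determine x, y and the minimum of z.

x = 235, y = 98, minimum z = -2233

At the optimal vertex, -x + 2y = -39 and -2x + 5y = 20.
Solving simultaneously gives x = 235, y = 98.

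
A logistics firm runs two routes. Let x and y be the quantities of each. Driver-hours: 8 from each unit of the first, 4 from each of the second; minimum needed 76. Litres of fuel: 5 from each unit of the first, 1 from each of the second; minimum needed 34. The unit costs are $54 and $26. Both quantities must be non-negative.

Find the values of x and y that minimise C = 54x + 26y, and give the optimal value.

x = 5, y = 9, minimum C = 504

Extreme points and C = 54x + 26y:
  (0, 34) → C = 884
  (19/2, 0) → C = 513
  (5, 9) → C = 504
The feasible region is unbounded (it extends along (0, 1), (1, 0)), but C strictly increases along every unbounded feasible direction, so there is no improving ray and the minimum is attained at a vertex.

At the optimal vertex, 8x + 4y = 76 and 5x + y = 34.
Solving simultaneously gives x = 5, y = 9.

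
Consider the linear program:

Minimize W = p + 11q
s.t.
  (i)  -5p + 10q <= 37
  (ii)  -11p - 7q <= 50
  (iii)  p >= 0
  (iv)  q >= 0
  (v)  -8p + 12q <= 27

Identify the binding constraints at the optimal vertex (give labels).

(iii) and (iv)

Extreme points and W = p + 11q:
  (87/10, 161/20) → W = 389/4
  (0, 0) → W = 0
  (0, 9/4) → W = 99/4
The feasible region is unbounded (it extends along (2, 1), (1, 0)), but W strictly increases along every unbounded feasible direction, so there is no improving ray and the minimum is attained at a vertex.

The minimum is at (0, 0). Substituting into each constraint, equality holds for (iii) and (iv); the remaining constraints have slack.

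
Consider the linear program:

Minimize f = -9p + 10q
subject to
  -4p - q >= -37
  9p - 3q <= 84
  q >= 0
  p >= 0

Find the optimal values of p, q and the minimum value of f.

Vertices and f = -9p + 10q:
  (37/4, 0) → f = -333/4
  (0, 37) → f = 370
  (0, 0) → f = 0

p = 37/4, q = 0, minimum f = -333/4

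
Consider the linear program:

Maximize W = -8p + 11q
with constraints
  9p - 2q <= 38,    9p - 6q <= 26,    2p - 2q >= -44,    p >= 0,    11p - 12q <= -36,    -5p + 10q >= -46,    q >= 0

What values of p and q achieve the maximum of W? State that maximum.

p = 82/7, q = 236/7, maximum W = 1940/7

Corner points and W = -8p + 11q:
  (82/7, 236/7) → W = 1940/7
  (264/43, 371/43) → W = 1969/43
  (0, 22) → W = 242
  (0, 3) → W = 33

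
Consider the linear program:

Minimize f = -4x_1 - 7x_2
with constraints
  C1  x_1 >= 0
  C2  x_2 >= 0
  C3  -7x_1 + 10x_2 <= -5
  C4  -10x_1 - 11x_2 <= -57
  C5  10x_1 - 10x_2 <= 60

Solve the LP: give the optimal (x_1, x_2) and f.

Vertices and f = -4x_1 - 7x_2:
  (57/10, 0) → f = -114/5
  (6, 0) → f = -24
  (625/177, 349/177) → f = -4943/177
  (55/3, 37/3) → f = -479/3

At the optimal vertex, -7x_1 + 10x_2 = -5 and 10x_1 - 10x_2 = 60.
Solving simultaneously gives x_1 = 55/3, x_2 = 37/3.

x_1 = 55/3, x_2 = 37/3, minimum f = -479/3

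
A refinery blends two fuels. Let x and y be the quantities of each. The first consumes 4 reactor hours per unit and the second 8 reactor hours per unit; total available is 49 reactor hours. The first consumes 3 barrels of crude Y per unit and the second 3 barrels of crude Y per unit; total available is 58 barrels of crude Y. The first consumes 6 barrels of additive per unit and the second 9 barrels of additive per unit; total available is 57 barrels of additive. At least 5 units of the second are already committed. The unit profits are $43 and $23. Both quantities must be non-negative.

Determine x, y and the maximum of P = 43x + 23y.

Corner points and P = 43x + 23y:
  (0, 49/8) → P = 1127/8
  (0, 5) → P = 115
  (5/4, 11/2) → P = 721/4
  (2, 5) → P = 201

The optimum lies where 6x + 9y = 57 and y = 5.
Solving simultaneously gives x = 2, y = 5.

x = 2, y = 5, maximum P = 201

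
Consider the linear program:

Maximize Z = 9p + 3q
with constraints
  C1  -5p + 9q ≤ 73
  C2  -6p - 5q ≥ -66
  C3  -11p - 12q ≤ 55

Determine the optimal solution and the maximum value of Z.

Corner points and Z = 9p + 3q:
  (229/79, 768/79) → Z = 4365/79
  (-457/53, 176/53) → Z = -3585/53
  (1067/17, -1056/17) → Z = 6435/17

p = 1067/17, q = -1056/17, maximum Z = 6435/17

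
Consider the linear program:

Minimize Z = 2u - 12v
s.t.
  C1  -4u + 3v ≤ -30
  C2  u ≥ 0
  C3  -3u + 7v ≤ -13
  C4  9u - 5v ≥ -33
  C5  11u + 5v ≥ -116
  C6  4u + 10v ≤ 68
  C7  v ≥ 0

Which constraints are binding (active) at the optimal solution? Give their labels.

C3 and C6

Vertices and Z = 2u - 12v:
  (9, 2) → Z = -6
  (15/2, 0) → Z = 15
  (303/29, 76/29) → Z = -306/29
  (17, 0) → Z = 34

The minimum is at (303/29, 76/29). Substituting into each constraint, equality holds for C3 and C6; the remaining constraints have slack.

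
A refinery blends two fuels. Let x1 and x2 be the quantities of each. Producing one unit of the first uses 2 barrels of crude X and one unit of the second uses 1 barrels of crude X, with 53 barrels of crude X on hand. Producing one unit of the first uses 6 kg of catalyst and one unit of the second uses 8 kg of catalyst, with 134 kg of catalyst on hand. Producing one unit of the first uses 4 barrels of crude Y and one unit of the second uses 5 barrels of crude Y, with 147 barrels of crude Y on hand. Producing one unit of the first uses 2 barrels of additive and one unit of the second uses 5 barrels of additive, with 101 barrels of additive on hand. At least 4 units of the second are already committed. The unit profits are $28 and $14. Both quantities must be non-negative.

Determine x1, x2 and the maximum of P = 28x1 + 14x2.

At the optimal vertex, 6x1 + 8x2 = 134 and x2 = 4.
Solving simultaneously gives x1 = 17, x2 = 4.

x1 = 17, x2 = 4, maximum P = 532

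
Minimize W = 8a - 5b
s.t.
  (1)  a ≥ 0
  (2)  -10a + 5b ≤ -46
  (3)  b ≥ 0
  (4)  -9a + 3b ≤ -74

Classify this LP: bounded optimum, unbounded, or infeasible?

unbounded

From the feasible point (232/15, 326/15), moving in the direction (5, 10) keeps every constraint satisfied while W decreases without bound.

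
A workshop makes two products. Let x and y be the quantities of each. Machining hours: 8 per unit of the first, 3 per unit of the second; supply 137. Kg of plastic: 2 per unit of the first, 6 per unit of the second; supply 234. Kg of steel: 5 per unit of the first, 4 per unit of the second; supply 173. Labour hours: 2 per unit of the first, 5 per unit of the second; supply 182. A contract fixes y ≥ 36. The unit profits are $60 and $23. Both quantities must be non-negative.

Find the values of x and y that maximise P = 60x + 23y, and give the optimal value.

x = 1, y = 36, maximum P = 888

Feasible corners and P = 60x + 23y:
  (0, 182/5) → P = 4186/5
  (0, 36) → P = 828
  (1, 36) → P = 888

The binding constraints are 2x + 5y = 182 and y = 36.
Solving simultaneously gives x = 1, y = 36.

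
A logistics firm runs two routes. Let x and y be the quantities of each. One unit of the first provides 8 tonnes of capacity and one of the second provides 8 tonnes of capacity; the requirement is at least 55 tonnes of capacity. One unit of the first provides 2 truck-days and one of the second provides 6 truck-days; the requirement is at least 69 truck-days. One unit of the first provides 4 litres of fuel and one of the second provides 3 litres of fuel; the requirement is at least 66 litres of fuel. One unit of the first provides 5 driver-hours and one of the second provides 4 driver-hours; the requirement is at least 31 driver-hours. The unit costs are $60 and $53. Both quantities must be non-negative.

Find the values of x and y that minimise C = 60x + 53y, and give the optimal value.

x = 21/2, y = 8, minimum C = 1054

Vertices and C = 60x + 53y:
  (0, 22) → C = 1166
  (69/2, 0) → C = 2070
  (21/2, 8) → C = 1054
The feasible region is unbounded (it extends along (0, 1), (1, 0)), but C strictly increases along every unbounded feasible direction, so there is no improving ray and the minimum is attained at a vertex.

At the optimal vertex, 2x + 6y = 69 and 4x + 3y = 66.
Solving simultaneously gives x = 21/2, y = 8.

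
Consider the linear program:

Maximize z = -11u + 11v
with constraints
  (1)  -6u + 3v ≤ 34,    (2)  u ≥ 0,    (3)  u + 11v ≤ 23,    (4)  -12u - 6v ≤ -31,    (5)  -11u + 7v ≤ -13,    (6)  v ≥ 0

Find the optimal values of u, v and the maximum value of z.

u = 19/8, v = 15/8, maximum z = -11/2

Corner points and z = -11u + 11v:
  (19/8, 15/8) → z = -11/2
  (23, 0) → z = -253
  (59/30, 37/30) → z = -121/15
  (31/12, 0) → z = -341/12

At the optimal vertex, u + 11v = 23 and -11u + 7v = -13.
Solving simultaneously gives u = 19/8, v = 15/8.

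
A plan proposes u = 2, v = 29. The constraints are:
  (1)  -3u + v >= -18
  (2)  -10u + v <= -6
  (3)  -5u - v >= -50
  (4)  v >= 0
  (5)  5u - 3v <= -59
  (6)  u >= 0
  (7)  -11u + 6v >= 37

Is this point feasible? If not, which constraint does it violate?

Constraint (2): -10u + v = 9, which is not ≤ -6. All other constraints are satisfied.

not feasible — violates (2)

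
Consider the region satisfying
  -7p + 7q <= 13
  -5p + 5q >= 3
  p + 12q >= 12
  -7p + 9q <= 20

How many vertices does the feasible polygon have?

Pairwise boundary intersections that survive every other constraint:
  (-72/91, 97/91)
  (23/14, 7/2)
  (24/65, 63/65)
  (73/10, 79/10)

4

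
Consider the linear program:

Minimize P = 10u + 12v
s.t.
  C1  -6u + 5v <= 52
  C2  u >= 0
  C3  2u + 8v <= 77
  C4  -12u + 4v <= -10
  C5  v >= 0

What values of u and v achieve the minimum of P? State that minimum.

u = 5/6, v = 0, minimum P = 25/3

Vertices and P = 10u + 12v:
  (97/26, 113/13) → P = 1841/13
  (77/2, 0) → P = 385
  (5/6, 0) → P = 25/3

The optimum lies where -12u + 4v = -10 and v = 0.
Solving simultaneously gives u = 5/6, v = 0.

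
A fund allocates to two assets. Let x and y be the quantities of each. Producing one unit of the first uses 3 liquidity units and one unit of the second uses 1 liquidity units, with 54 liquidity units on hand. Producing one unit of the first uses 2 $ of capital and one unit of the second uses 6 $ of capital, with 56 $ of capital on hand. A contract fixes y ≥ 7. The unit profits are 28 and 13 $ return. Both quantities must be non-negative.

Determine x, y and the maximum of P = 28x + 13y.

x = 7, y = 7, maximum P = 287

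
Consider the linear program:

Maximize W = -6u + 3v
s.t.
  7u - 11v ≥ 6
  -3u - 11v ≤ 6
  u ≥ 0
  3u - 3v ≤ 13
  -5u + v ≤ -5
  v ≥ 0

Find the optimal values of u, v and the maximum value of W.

Feasible corners and W = -6u + 3v:
  (125/12, 73/12) → W = -177/4
  (49/48, 5/48) → W = -93/16
  (13/3, 0) → W = -26
  (1, 0) → W = -6

The binding constraints are 7u - 11v = 6 and -5u + v = -5.
Solving simultaneously gives u = 49/48, v = 5/48.

u = 49/48, v = 5/48, maximum W = -93/16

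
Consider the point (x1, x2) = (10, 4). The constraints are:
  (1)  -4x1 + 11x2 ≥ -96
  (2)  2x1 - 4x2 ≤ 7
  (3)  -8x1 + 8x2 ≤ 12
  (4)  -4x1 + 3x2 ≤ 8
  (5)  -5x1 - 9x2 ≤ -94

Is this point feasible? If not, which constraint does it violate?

not feasible — violates (5)

Constraint (5): -5x1 - 9x2 = -86, which is not ≤ -94. All other constraints are satisfied.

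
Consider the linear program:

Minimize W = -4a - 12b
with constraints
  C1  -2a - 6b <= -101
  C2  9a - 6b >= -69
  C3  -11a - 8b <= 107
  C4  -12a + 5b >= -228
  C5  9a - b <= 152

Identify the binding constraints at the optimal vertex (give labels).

Corner points and W = -4a - 12b:
  (32/11, 349/22) → W = -202
  (1013/56, 605/56) → W = -202
  (109/5, 221/5) → W = -3088/5

The minimum is at (109/5, 221/5). Substituting into each constraint, equality holds for C2 and C5; the remaining constraints have slack.

C2 and C5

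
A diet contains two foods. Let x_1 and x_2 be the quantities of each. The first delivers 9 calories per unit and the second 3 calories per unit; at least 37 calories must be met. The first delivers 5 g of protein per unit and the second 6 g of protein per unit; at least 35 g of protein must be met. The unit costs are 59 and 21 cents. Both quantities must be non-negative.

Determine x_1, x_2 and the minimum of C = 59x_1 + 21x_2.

x_1 = 3, x_2 = 10/3, minimum C = 247

Corner points and C = 59x_1 + 21x_2:
  (0, 37/3) → C = 259
  (7, 0) → C = 413
  (3, 10/3) → C = 247
The feasible region is unbounded (it extends along (0, 1), (1, 0)), but C strictly increases along every unbounded feasible direction, so there is no improving ray and the minimum is attained at a vertex.

At the optimal vertex, 9x_1 + 3x_2 = 37 and 5x_1 + 6x_2 = 35.
Solving simultaneously gives x_1 = 3, x_2 = 10/3.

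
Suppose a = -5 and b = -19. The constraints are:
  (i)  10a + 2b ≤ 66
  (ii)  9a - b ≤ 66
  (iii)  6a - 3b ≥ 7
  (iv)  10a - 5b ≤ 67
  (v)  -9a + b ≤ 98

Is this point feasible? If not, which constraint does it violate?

(i): -88 ≤ 66 ✓
(ii): -26 ≤ 66 ✓
(iii): 27 ≥ 7 ✓
(iv): 45 ≤ 67 ✓
(v): 26 ≤ 98 ✓

feasible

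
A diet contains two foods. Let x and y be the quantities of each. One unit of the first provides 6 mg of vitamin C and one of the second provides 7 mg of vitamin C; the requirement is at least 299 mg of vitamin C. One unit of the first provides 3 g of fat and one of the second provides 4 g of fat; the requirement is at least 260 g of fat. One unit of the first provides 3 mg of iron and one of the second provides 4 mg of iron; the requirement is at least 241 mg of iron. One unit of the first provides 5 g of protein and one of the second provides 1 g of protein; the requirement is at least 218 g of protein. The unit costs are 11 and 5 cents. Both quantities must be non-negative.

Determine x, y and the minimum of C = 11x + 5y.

x = 36, y = 38, minimum C = 586

Extreme points and C = 11x + 5y:
  (0, 218) → C = 1090
  (260/3, 0) → C = 2860/3
  (36, 38) → C = 586
The feasible region is unbounded (it extends along (0, 1), (1, 0)), but C strictly increases along every unbounded feasible direction, so there is no improving ray and the minimum is attained at a vertex.

The binding constraints are 3x + 4y = 260 and 5x + y = 218.
Solving simultaneously gives x = 36, y = 38.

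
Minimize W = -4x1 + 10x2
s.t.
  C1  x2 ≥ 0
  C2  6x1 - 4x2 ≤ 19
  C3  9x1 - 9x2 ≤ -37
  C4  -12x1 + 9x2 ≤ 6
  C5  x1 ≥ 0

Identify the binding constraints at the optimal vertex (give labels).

Feasible corners and W = -4x1 + 10x2:
  (319/18, 131/6) → W = 1327/9
  (65/2, 44) → W = 310
  (31/3, 130/9) → W = 928/9

The minimum is at (31/3, 130/9). Substituting into each constraint, equality holds for C3 and C4; the remaining constraints have slack.

C3 and C4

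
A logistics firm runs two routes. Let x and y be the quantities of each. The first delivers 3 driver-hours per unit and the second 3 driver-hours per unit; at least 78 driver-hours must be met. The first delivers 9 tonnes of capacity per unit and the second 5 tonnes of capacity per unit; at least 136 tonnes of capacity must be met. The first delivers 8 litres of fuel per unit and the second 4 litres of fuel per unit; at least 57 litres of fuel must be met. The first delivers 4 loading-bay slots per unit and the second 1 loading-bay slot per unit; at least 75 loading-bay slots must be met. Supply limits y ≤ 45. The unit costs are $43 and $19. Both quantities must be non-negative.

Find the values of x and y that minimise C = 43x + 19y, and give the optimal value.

x = 49/3, y = 29/3, minimum C = 886

Extreme points and C = 43x + 19y:
  (26, 0) → C = 1118
  (49/3, 29/3) → C = 886
  (15/2, 45) → C = 2355/2
The feasible region is unbounded (it extends along (1, 0)), but C strictly increases along every unbounded feasible direction, so there is no improving ray and the minimum is attained at a vertex.

The binding constraints are 3x + 3y = 78 and 4x + y = 75.
Solving simultaneously gives x = 49/3, y = 29/3.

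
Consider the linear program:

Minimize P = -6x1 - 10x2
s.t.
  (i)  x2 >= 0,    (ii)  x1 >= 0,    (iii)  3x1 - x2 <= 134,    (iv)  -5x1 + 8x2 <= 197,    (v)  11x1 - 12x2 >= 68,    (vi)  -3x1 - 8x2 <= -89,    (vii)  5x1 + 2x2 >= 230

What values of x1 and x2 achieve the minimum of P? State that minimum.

x1 = 308/5, x2 = 254/5, minimum P = -4388/5

Corner points and P = -6x1 - 10x2:
  (308/5, 254/5) → P = -4388/5
  (498/11, 20/11) → P = -3188/11
  (1448/41, 1095/41) → P = -19638/41

At the optimal vertex, 3x1 - x2 = 134 and 11x1 - 12x2 = 68.
Solving simultaneously gives x1 = 308/5, x2 = 254/5.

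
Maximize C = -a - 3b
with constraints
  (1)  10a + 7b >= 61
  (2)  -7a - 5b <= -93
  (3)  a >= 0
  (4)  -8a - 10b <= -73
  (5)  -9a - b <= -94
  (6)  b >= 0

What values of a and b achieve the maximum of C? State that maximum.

The feasible region is unbounded (it extends along (0, 1), (1, 0)), but C strictly decreases along every unbounded feasible direction, so there is no improving ray and the maximum is attained at a vertex.

The binding constraints are -7a - 5b = -93 and b = 0.
Solving simultaneously gives a = 93/7, b = 0.

a = 93/7, b = 0, maximum C = -93/7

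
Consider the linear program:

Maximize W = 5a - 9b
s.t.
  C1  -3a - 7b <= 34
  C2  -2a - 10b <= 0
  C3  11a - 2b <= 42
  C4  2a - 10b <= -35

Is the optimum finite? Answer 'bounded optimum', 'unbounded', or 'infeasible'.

Feasible corners and W = 5a - 9b:
  (-85/4, 17/4) → W = -289/2
  (-35/4, 7/4) → W = -119/2
  (245/53, 469/106) → W = -1771/106
The feasible region has finitely many vertices and no improving ray; the maximum is -1771/106 at (245/53, 469/106).

bounded optimum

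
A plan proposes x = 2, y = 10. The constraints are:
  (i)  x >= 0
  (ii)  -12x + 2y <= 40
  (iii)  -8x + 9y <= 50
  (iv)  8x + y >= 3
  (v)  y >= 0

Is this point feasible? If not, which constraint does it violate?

Constraint (iii): -8x + 9y = 74, which is not ≤ 50. All other constraints are satisfied.

not feasible — violates (iii)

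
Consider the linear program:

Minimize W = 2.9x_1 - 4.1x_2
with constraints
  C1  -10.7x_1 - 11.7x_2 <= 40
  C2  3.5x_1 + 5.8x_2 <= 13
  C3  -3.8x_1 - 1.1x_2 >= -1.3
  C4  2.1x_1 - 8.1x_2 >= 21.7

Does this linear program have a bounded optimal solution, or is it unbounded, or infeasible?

bounded optimum

Feasible corners and W = 2.9x_1 - 4.1x_2:
  (5921/3269, -16591/3269) → W = 85194/3269
  (-779/1236, -31619/11124) → W = 54653/5562
  (3440/3309, -7973/3309) → W = 426653/33090
The feasible region has finitely many vertices and no improving ray; the minimum is 54653/5562 at (-779/1236, -31619/11124).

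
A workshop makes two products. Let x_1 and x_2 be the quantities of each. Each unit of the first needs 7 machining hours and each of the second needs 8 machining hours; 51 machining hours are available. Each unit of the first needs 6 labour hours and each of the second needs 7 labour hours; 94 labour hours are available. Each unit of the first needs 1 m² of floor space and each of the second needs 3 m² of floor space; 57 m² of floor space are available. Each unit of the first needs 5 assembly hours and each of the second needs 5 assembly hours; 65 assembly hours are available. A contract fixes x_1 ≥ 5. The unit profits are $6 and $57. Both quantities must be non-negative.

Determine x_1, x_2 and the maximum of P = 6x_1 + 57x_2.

Vertices and P = 6x_1 + 57x_2:
  (51/7, 0) → P = 306/7
  (5, 0) → P = 30
  (5, 2) → P = 144

The binding constraints are 7x_1 + 8x_2 = 51 and x_1 = 5.
Solving simultaneously gives x_1 = 5, x_2 = 2.

x_1 = 5, x_2 = 2, maximum P = 144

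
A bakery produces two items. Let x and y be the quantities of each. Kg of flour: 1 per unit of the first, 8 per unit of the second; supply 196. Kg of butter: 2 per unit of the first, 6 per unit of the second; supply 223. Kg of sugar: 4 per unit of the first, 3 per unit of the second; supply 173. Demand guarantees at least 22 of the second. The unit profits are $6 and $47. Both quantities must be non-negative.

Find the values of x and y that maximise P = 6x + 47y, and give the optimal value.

Corner points and P = 6x + 47y:
  (0, 49/2) → P = 2303/2
  (0, 22) → P = 1034
  (20, 22) → P = 1154

The optimum lies where x + 8y = 196 and y = 22.
Solving simultaneously gives x = 20, y = 22.

x = 20, y = 22, maximum P = 1154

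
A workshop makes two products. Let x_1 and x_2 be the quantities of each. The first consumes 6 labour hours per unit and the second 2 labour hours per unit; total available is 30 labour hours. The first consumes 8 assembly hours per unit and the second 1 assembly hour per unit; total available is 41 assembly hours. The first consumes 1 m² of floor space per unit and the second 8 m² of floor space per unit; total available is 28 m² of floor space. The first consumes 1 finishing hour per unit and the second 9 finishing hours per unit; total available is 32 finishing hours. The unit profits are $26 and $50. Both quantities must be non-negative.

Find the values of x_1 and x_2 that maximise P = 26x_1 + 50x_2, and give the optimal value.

x_1 = 4, x_2 = 3, maximum P = 254

Extreme points and P = 26x_1 + 50x_2:
  (0, 0) → P = 0
  (0, 7/2) → P = 175
  (5, 0) → P = 130
  (4, 3) → P = 254

The optimum lies where 6x_1 + 2x_2 = 30 and x_1 + 8x_2 = 28.
Solving simultaneously gives x_1 = 4, x_2 = 3.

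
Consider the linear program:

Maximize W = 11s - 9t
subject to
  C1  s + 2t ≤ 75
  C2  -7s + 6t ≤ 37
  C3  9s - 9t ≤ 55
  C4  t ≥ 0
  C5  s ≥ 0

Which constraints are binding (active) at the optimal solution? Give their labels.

C1 and C3

Vertices and W = 11s - 9t:
  (94/5, 281/10) → W = -461/10
  (785/27, 620/27) → W = 3055/27
  (0, 37/6) → W = -111/2
  (55/9, 0) → W = 605/9
  (0, 0) → W = 0

The maximum is at (785/27, 620/27). Substituting into each constraint, equality holds for C1 and C3; the remaining constraints have slack.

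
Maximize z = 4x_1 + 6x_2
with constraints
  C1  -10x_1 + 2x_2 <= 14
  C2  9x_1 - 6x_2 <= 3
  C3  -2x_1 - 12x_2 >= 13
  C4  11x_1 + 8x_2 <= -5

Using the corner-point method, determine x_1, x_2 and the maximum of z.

x_1 = -7/20, x_2 = -41/40, maximum z = -151/20

Feasible corners and z = 4x_1 + 6x_2:
  (-15/7, -26/7) → z = -216/7
  (-97/62, -51/62) → z = -347/31
  (-7/20, -41/40) → z = -151/20

At the optimal vertex, 9x_1 - 6x_2 = 3 and -2x_1 - 12x_2 = 13.
Solving simultaneously gives x_1 = -7/20, x_2 = -41/40.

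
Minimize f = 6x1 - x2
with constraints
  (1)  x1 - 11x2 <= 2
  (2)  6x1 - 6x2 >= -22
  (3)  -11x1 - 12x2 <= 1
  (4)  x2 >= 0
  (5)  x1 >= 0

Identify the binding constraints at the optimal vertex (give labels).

(2) and (5)

Feasible corners and f = 6x1 - x2:
  (2, 0) → f = 12
  (0, 11/3) → f = -11/3
  (0, 0) → f = 0
The feasible region is unbounded (it extends along (11, 1), (1, 1)), but f strictly increases along every unbounded feasible direction, so there is no improving ray and the minimum is attained at a vertex.

The minimum is at (0, 11/3). Substituting into each constraint, equality holds for (2) and (5); the remaining constraints have slack.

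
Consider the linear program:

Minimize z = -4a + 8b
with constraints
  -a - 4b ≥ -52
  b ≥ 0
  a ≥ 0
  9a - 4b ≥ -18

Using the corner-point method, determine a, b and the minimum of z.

a = 52, b = 0, minimum z = -208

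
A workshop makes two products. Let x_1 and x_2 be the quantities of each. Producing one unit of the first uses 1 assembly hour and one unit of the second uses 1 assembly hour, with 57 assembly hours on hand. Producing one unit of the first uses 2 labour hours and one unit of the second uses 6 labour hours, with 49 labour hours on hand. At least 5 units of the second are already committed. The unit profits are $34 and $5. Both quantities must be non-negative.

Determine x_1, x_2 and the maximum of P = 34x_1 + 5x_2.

Vertices and P = 34x_1 + 5x_2:
  (0, 49/6) → P = 245/6
  (0, 5) → P = 25
  (19/2, 5) → P = 348

At the optimal vertex, 2x_1 + 6x_2 = 49 and x_2 = 5.
Solving simultaneously gives x_1 = 19/2, x_2 = 5.

x_1 = 19/2, x_2 = 5, maximum P = 348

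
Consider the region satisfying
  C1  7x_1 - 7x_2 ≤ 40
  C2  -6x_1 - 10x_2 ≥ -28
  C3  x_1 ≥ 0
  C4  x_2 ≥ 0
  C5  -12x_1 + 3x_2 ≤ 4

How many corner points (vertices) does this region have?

4

Intersecting each pair of boundary lines and keeping only the points that satisfy every inequality leaves:
  (14/3, 0)
  (22/69, 60/23)
  (0, 0)
  (0, 4/3)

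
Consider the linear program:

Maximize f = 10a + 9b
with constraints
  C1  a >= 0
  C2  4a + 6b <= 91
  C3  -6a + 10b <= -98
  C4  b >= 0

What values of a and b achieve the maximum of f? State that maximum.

At the optimal vertex, 4a + 6b = 91 and b = 0.
Solving simultaneously gives a = 91/4, b = 0.

a = 91/4, b = 0, maximum f = 455/2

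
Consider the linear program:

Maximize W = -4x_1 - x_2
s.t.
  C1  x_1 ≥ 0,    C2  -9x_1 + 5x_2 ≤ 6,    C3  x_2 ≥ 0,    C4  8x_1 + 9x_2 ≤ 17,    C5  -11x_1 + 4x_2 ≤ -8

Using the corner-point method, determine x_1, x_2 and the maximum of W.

x_1 = 8/11, x_2 = 0, maximum W = -32/11

Vertices and W = -4x_1 - x_2:
  (17/8, 0) → W = -17/2
  (8/11, 0) → W = -32/11
  (140/131, 123/131) → W = -683/131

At the optimal vertex, x_2 = 0 and -11x_1 + 4x_2 = -8.
Solving simultaneously gives x_1 = 8/11, x_2 = 0.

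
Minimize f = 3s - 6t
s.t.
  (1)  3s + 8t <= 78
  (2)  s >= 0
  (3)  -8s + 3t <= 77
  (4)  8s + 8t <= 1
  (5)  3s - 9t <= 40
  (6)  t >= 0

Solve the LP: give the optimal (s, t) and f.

s = 0, t = 1/8, minimum f = -3/4

The binding constraints are s = 0 and 8s + 8t = 1.
Solving simultaneously gives s = 0, t = 1/8.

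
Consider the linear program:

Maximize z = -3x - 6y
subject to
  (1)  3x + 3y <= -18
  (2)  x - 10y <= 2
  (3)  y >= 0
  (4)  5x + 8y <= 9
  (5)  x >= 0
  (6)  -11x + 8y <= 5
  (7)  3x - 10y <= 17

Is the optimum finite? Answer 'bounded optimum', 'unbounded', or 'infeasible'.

infeasible

The boundaries y = 0 and 5x + 8y = 9 meet at (9/5, 0), but that point violates 3x + 3y ≤ -18. Every candidate vertex is excluded by some other constraint, so the feasible region is empty.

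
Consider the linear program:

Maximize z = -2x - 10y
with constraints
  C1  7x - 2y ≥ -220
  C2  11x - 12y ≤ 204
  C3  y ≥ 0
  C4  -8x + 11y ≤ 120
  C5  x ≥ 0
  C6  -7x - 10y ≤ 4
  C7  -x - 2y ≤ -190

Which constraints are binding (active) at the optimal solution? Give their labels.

C2 and C7

Corner points and z = -2x - 10y:
  (3684/25, 2952/25) → z = -36888/25
  (1344/17, 943/17) → z = -12118/17
  (1850/27, 1640/27) → z = -6700/9

The maximum is at (1344/17, 943/17). Substituting into each constraint, equality holds for C2 and C7; the remaining constraints have slack.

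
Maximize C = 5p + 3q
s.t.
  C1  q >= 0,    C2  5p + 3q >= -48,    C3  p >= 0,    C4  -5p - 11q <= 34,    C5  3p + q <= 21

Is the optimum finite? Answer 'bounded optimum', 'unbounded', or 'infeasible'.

bounded optimum

Feasible corners and C = 5p + 3q:
  (0, 0) → C = 0
  (7, 0) → C = 35
  (0, 21) → C = 63
The feasible region has finitely many vertices and no improving ray; the maximum is 63 at (0, 21).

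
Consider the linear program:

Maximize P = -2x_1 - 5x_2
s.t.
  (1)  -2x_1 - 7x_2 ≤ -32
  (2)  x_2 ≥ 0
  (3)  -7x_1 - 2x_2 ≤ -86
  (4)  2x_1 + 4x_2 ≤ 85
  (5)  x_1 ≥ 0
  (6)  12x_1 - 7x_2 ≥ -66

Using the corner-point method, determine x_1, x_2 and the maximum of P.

x_1 = 538/45, x_2 = 52/45, maximum P = -1336/45

Extreme points and P = -2x_1 - 5x_2:
  (16, 0) → P = -32
  (538/45, 52/45) → P = -1336/45
  (85/2, 0) → P = -85
  (29/4, 141/8) → P = -821/8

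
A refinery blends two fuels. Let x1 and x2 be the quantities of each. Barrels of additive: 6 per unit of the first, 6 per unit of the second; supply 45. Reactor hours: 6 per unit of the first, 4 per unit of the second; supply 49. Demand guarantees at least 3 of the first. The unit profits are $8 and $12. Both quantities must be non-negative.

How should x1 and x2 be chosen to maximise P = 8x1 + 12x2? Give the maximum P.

x1 = 3, x2 = 9/2, maximum P = 78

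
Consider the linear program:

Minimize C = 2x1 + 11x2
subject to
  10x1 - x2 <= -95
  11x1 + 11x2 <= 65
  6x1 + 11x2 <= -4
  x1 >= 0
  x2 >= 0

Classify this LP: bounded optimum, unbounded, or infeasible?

infeasible

The boundaries 10x1 - x2 = -95 and 6x1 + 11x2 = -4 meet at (-1049/116, 265/58), but that point violates x1 ≥ 0. Every candidate vertex is excluded by some other constraint, so the feasible region is empty.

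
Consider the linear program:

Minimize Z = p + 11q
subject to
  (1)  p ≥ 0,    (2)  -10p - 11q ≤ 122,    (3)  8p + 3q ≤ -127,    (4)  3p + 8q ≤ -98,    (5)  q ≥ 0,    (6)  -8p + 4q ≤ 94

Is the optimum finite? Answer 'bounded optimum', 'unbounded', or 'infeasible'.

The boundaries q = 0 and -8p + 4q = 94 meet at (-47/4, 0), but that point violates p ≥ 0. Every candidate vertex is excluded by some other constraint, so the feasible region is empty.

infeasible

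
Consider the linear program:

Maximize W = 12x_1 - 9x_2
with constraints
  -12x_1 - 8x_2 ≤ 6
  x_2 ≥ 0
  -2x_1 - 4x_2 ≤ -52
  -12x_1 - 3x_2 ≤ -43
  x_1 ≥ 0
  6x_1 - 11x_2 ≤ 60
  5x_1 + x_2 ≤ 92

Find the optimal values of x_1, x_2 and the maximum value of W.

x_1 = 158/9, x_2 = 38/9, maximum W = 518/3

Feasible corners and W = 12x_1 - 9x_2:
  (8/21, 269/21) → W = -775/7
  (158/9, 38/9) → W = 518/3
  (0, 43/3) → W = -129
  (0, 92) → W = -828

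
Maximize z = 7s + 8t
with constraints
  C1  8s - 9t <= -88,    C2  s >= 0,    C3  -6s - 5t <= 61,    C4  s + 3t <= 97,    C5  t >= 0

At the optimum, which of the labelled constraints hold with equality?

Corner points and z = 7s + 8t:
  (0, 88/9) → z = 704/9
  (203/11, 288/11) → z = 3725/11
  (0, 97/3) → z = 776/3

The maximum is at (203/11, 288/11). Substituting into each constraint, equality holds for C1 and C4; the remaining constraints have slack.

C1 and C4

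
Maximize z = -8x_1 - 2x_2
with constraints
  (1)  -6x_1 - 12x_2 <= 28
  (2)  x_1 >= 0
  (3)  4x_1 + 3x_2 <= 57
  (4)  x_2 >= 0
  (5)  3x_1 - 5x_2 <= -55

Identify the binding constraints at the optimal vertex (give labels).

Corner points and z = -8x_1 - 2x_2:
  (0, 19) → z = -38
  (0, 11) → z = -22
  (120/29, 391/29) → z = -1742/29

The maximum is at (0, 11). Substituting into each constraint, equality holds for (2) and (5); the remaining constraints have slack.

(2) and (5)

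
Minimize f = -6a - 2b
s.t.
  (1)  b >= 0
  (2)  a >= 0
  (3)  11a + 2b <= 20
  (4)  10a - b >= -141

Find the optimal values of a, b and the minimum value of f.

a = 0, b = 10, minimum f = -20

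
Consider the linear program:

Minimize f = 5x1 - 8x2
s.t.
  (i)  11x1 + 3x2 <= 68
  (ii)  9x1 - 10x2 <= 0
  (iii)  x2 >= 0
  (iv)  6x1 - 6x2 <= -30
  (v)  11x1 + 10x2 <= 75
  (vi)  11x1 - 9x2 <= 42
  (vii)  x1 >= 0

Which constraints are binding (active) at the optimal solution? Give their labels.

(v) and (vii)

Extreme points and f = 5x1 - 8x2:
  (25/21, 130/21) → f = -305/7
  (0, 5) → f = -40
  (0, 15/2) → f = -60

The minimum is at (0, 15/2). Substituting into each constraint, equality holds for (v) and (vii); the remaining constraints have slack.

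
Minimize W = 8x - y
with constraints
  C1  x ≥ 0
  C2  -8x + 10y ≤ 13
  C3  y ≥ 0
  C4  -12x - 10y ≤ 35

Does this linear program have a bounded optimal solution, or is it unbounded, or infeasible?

bounded optimum

Extreme points and W = 8x - y:
  (0, 13/10) → W = -13/10
  (0, 0) → W = 0
The feasible region has finitely many vertices and no improving ray; the minimum is -13/10 at (0, 13/10).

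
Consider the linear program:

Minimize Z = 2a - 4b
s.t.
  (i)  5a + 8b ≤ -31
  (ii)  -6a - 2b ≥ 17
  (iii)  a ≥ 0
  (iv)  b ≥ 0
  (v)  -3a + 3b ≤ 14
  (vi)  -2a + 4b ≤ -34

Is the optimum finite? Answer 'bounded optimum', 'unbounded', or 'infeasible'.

The boundaries -6a - 2b = 17 and a = 0 meet at (0, -17/2), but that point violates b ≥ 0. Every candidate vertex is excluded by some other constraint, so the feasible region is empty.

infeasible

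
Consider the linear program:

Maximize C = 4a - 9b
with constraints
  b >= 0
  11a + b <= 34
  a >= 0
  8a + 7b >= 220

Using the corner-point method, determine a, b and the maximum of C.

a = 6/23, b = 716/23, maximum C = -6420/23

Feasible corners and C = 4a - 9b:
  (0, 34) → C = -306
  (6/23, 716/23) → C = -6420/23
  (0, 220/7) → C = -1980/7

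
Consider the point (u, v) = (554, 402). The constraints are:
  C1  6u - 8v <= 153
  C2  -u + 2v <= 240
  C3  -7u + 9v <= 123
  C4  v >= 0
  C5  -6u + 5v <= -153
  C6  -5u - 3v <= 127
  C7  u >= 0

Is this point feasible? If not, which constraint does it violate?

Constraint C2: -u + 2v = 250, which is not ≤ 240. All other constraints are satisfied.

not feasible — violates C2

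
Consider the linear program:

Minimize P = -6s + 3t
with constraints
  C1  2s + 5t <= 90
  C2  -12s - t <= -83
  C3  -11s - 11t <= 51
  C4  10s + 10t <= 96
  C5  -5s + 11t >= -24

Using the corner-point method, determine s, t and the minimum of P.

Vertices and P = -6s + 3t:
  (367/55, 161/55) → P = -1719/55
  (937/137, 127/137) → P = -5241/137
  (81/10, 3/2) → P = -441/10

s = 81/10, t = 3/2, minimum P = -441/10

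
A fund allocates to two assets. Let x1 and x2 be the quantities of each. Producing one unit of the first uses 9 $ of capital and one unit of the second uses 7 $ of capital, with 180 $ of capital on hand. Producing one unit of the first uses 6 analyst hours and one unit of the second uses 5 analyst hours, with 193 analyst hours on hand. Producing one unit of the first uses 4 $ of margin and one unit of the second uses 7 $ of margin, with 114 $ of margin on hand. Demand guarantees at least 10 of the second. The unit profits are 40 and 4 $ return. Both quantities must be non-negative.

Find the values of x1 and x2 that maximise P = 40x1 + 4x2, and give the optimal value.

Vertices and P = 40x1 + 4x2:
  (0, 114/7) → P = 456/7
  (0, 10) → P = 40
  (11, 10) → P = 480

At the optimal vertex, 4x1 + 7x2 = 114 and x2 = 10.
Solving simultaneously gives x1 = 11, x2 = 10.

x1 = 11, x2 = 10, maximum P = 480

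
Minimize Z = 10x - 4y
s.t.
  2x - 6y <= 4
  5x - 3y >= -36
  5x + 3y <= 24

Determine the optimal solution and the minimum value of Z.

x = -19/2, y = -23/6, minimum Z = -239/3

Extreme points and Z = 10x - 4y:
  (-19/2, -23/6) → Z = -239/3
  (13/3, 7/9) → Z = 362/9
  (-6/5, 10) → Z = -52

At the optimal vertex, 2x - 6y = 4 and 5x - 3y = -36.
Solving simultaneously gives x = -19/2, y = -23/6.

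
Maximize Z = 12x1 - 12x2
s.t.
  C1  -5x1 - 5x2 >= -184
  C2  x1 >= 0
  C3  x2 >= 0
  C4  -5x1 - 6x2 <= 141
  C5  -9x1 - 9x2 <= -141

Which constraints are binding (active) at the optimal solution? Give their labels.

Corner points and Z = 12x1 - 12x2:
  (0, 184/5) → Z = -2208/5
  (184/5, 0) → Z = 2208/5
  (0, 47/3) → Z = -188
  (47/3, 0) → Z = 188

The maximum is at (184/5, 0). Substituting into each constraint, equality holds for C1 and C3; the remaining constraints have slack.

C1 and C3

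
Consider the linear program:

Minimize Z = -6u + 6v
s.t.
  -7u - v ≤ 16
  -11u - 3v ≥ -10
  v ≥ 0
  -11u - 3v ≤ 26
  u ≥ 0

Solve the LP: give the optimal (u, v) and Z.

u = 10/11, v = 0, minimum Z = -60/11

Feasible corners and Z = -6u + 6v:
  (10/11, 0) → Z = -60/11
  (0, 10/3) → Z = 20
  (0, 0) → Z = 0

At the optimal vertex, -11u - 3v = -10 and v = 0.
Solving simultaneously gives u = 10/11, v = 0.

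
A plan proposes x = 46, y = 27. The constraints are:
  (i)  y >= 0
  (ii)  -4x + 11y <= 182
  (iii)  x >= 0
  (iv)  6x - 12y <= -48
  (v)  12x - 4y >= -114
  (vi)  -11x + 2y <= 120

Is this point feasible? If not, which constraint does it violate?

(i): 27 ≥ 0 ✓
(ii): 113 ≤ 182 ✓
(iii): 46 ≥ 0 ✓
(iv): -48 ≤ -48 ✓
(v): 444 ≥ -114 ✓
(vi): -452 ≤ 120 ✓

feasible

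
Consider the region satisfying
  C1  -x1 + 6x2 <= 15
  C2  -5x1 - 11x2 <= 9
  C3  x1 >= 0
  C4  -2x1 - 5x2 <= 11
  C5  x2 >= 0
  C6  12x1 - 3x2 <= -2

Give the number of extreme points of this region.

Intersecting each pair of boundary lines and keeping only the points that satisfy every inequality leaves:
  (0, 5/2)
  (11/23, 178/69)
  (0, 2/3)

3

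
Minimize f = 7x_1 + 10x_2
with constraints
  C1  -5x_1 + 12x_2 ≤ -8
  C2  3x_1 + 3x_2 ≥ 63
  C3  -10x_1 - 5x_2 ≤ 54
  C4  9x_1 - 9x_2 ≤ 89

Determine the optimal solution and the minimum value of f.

Extreme points and f = 7x_1 + 10x_2:
  (260/17, 97/17) → f = 2790/17
  (332/21, 373/63) → f = 10702/63
  (139/9, 50/9) → f = 491/3

x_1 = 139/9, x_2 = 50/9, minimum f = 491/3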